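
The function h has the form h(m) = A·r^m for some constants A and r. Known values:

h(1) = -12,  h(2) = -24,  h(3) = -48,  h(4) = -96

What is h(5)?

-192

Consecutive ratio: -24/(-12) = 2, and -48/(-24) = 2, so r = 2.
Then A·2^1 = -12 gives A = -6, and h(m) = -6·2^m.
h(5) = -6·2^5 = -192.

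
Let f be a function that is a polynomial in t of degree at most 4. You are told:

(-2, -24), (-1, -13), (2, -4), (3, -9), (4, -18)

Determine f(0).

Write f(t) = at^4 + bt³ + ct² + dt + e; the 5 given values yield a linear system in the 5 coefficients.
Solving, the top 2 coefficients vanish, and f(t) = -2t² + 5t - 6.
Then f(0) = -6.

-6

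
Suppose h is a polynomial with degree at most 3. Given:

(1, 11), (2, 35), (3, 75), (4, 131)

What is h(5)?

Write h(t) = at³ + bt² + ct + d; the 4 given values yield a linear system in the 4 coefficients.
Solving, the leading coefficient vanishes, and h(t) = 8t² + 3.
Then h(5) = 203.

203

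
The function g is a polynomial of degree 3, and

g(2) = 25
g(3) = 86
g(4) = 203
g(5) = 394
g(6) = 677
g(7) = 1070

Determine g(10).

3089

Write g(n) = an³ + bn² + cn + d; the 6 given values yield a linear system in the 4 coefficients.
Solving, g(n) = 3n³ + n² - n - 1.
Then g(10) = 3089.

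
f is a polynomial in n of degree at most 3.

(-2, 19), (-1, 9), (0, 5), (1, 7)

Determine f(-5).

First differences: -10, -4, 2. Second differences: 6, 6.
Level-2 differences are constant, so f has degree 2.
Fitting a degree-2 polynomial gives f(n) = 3n² - n + 5.
Then f(-5) = 85.

85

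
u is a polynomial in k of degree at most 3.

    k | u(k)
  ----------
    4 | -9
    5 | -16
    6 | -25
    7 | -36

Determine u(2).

-1

Write u(k) = ak³ + bk² + ck + d; the 4 given values yield a linear system in the 4 coefficients.
Solving, the leading coefficient vanishes, and u(k) = -k² + 2k - 1.
Then u(2) = -1.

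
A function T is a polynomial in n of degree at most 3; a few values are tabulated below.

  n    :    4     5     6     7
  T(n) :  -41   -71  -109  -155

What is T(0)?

Write T(n) = an³ + bn² + cn + d; the 4 given values yield a linear system in the 4 coefficients.
Solving, the leading coefficient vanishes, and T(n) = -4n² + 6n - 1.
The constant term is T(0) = -1.

-1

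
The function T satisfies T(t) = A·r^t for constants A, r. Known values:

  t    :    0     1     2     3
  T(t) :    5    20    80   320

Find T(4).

1280

Consecutive ratio: 20/5 = 4, and 80/20 = 4, so r = 4.
Then A·4^0 = 5 gives A = 5, and T(t) = 5·4^t.
T(4) = 5·4^4 = 1280.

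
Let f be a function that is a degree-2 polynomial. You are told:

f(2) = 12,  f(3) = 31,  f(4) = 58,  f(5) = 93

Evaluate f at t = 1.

First differences: 19, 27, 35. Second differences: 8, 8.
Level-2 differences are constant, so f has degree 2.
Fitting a degree-2 polynomial gives f(t) = 4t² - t - 2.
Then f(1) = 1.

1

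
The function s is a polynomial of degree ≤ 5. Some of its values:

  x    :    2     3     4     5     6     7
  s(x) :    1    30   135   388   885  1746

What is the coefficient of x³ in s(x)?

First differences: 29, 105, 253, 497, 861. Second differences: 76, 148, 244, 364. Third differences: 72, 96, 120. Fourth differences: 24, 24.
Level-4 differences are constant, so s has degree 4.
Fitting a degree-4 polynomial gives s(x) = x^4 - 2x³ + x² - 3x + 3.
The coefficient of x³ is -2.

-2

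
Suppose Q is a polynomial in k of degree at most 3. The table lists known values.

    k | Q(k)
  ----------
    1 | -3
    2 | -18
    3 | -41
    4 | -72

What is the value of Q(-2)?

-6

Write Q(k) = ak³ + bk² + ck + d; the 4 given values yield a linear system in the 4 coefficients.
Solving, the leading coefficient vanishes, and Q(k) = -4k² - 3k + 4.
Then Q(-2) = -6.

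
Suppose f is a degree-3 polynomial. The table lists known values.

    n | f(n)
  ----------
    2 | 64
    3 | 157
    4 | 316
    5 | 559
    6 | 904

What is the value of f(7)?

1369

Write f(n) = an³ + bn² + cn + d; the 5 given values yield a linear system in the 4 coefficients.
Solving, f(n) = 3n³ + 6n² + 6n + 4.
Then f(7) = 1369.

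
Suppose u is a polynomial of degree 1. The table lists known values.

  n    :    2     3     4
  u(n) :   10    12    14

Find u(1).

First differences: 2, 2.
Level-1 differences are constant, so u has degree 1.
Fitting a degree-1 polynomial gives u(n) = 2n + 6.
Then u(1) = 8.

8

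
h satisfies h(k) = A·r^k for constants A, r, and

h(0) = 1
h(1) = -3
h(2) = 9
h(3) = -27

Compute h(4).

Consecutive ratio: -3/1 = -3, and 9/(-3) = -3, so r = -3.
Then A·(-3)^0 = 1 gives A = 1, and h(k) = 1·(-3)^k.
h(4) = 1·(-3)^4 = 81.

81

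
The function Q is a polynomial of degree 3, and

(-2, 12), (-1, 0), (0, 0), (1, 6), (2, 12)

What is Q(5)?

-30

First differences: -12, 0, 6, 6. Second differences: 12, 6, 0. Third differences: -6, -6.
Level-3 differences are constant, so Q has degree 3.
Fitting a degree-3 polynomial gives Q(k) = -k³ + 3k² + 4k.
Then Q(5) = -30.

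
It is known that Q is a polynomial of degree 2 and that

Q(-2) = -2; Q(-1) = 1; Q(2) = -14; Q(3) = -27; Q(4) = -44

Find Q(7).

Write Q(x) = ax² + bx + c; the 5 given values yield a linear system in the 3 coefficients.
Solving, Q(x) = -2x² - 3x.
Then Q(7) = -119.

-119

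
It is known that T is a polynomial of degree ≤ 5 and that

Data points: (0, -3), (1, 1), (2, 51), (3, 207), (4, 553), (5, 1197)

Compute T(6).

2271

Write T(t) = at^5 + bt^4 + ct³ + dt² + et + p; the 6 given values yield a linear system in the 6 coefficients.
Solving, the leading coefficient vanishes, and T(t) = t^4 + 4t³ + 4t² - 5t - 3.
Then T(6) = 2271.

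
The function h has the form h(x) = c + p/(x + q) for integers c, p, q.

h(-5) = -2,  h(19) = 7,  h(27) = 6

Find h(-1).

(h(x) − c)(x + q) = p for each data point; the three points give a linear system in c and q, then p follows.
Solving: c = 4, q = -3, p = 48, so h(x) = 4 + 48/(x − 3).
Then h(-1) = 4 + 48/(-4) = -8.

-8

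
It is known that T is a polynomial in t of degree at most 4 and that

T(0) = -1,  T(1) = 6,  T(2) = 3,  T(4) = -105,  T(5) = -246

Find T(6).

Write T(t) = at^4 + bt³ + ct² + dt + e; the 5 given values yield a linear system in the 5 coefficients.
Solving, the leading coefficient vanishes, and T(t) = -3t³ + 4t² + 6t - 1.
Then T(6) = -469.

-469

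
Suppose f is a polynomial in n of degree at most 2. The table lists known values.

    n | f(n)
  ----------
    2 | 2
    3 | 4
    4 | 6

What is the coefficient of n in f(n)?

2

First differences: 2, 2.
Level-1 differences are constant, so f has degree 1.
Fitting a degree-1 polynomial gives f(n) = 2n - 2.
The coefficient of n is 2.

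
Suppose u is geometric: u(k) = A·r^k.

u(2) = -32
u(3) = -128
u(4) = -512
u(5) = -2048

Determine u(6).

Consecutive ratio: -128/(-32) = 4, and -512/(-128) = 4, so r = 4.
Then A·4^2 = -32 gives A = -2, and u(k) = -2·4^k.
u(6) = -2·4^6 = -8192.

-8192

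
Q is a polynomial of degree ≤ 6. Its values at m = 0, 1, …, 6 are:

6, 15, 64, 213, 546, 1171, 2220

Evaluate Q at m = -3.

-21

First differences: 9, 49, 149, 333, 625, 1049. Second differences: 40, 100, 184, 292, 424. Third differences: 60, 84, 108, 132. Fourth differences: 24, 24, 24.
Level-4 differences are constant, so Q has degree 4.
Fitting a degree-4 polynomial gives Q(m) = m^4 + 4m³ + m² + 3m + 6.
Then Q(-3) = -21.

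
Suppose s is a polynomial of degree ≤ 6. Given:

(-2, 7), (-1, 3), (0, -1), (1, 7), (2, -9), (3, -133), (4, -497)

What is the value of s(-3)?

-49

Write s(t) = at^6 + bt^5 + ct^4 + dt³ + et² + pt + q; the 7 given values yield a linear system in the 7 coefficients.
Solving, the top 2 coefficients vanish, and s(t) = -2t^4 - 2t³ + 8t² + 4t - 1.
Then s(-3) = -49.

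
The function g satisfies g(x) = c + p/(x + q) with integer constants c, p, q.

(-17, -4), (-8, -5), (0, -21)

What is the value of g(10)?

-1

(g(x) − c)(x + q) = p for each data point; the three points give a linear system in c and q, then p follows.
Solving: c = -3, q = -1, p = 18, so g(x) = -3 + 18/(x − 1).
Then g(10) = -3 + 18/9 = -1.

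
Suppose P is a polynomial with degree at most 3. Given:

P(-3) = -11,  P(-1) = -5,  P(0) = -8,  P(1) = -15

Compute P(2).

Write P(m) = am³ + bm² + cm + d; the 4 given values yield a linear system in the 4 coefficients.
Solving, the leading coefficient vanishes, and P(m) = -2m² - 5m - 8.
Then P(2) = -26.

-26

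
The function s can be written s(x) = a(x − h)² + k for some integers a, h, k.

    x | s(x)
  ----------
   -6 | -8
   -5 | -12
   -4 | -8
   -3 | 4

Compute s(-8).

24

First differences -4, 4, 12; second difference 8 = 2a, so a = 4.
Expanding, the x-coefficient is −2ah = -8h; matching it to the data gives h = -5, and then k = -12.
So s(x) = 4(x + 5)² − 12.
s(-8) = 4·(-3)² − 12 = 24.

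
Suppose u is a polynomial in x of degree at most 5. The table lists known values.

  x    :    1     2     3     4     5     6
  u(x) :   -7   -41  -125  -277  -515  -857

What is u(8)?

Write u(x) = ax^5 + bx^4 + cx³ + dx² + ex + p; the 6 given values yield a linear system in the 6 coefficients.
Solving, the top 2 coefficients vanish, and u(x) = -3x³ - 7x² + 8x - 5.
Then u(8) = -1925.

-1925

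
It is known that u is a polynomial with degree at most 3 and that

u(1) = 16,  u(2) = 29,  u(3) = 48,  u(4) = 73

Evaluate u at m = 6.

First differences: 13, 19, 25. Second differences: 6, 6.
Level-2 differences are constant, so u has degree 2.
Fitting a degree-2 polynomial gives u(m) = 3m² + 4m + 9.
Then u(6) = 141.

141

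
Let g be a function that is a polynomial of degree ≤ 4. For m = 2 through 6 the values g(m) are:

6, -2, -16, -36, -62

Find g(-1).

Write g(m) = am^4 + bm³ + cm² + dm + e; the 5 given values yield a linear system in the 5 coefficients.
Solving, the top 2 coefficients vanish, and g(m) = -3m² + 7m + 4.
Then g(-1) = -6.

-6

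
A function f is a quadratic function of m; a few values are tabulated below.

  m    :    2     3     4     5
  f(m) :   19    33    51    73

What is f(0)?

Write f(m) = am² + bm + c; the 4 given values yield a linear system in the 3 coefficients.
Solving, f(m) = 2m² + 4m + 3.
Then f(0) = 3.

3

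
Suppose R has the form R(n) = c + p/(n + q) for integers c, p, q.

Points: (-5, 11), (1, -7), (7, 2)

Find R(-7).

9

(R(n) − c)(n + q) = p for each data point; the three points give a linear system in c and q, then p follows.
Solving: c = 5, q = 1, p = -24, so R(n) = 5 − 24/(n + 1).
Then R(-7) = 5 − 24/(-6) = 9.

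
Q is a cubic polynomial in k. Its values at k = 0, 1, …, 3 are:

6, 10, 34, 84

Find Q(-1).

Write Q(k) = ak³ + bk² + ck + d; the 4 given values yield a linear system in the 4 coefficients.
Solving, Q(k) = k³ + 7k² - 4k + 6.
Then Q(-1) = 16.

16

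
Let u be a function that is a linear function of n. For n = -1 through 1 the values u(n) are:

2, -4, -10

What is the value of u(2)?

-16

First differences: -6, -6.
Level-1 differences are constant, so u has degree 1.
Fitting a degree-1 polynomial gives u(n) = -6n - 4.
Then u(2) = -16.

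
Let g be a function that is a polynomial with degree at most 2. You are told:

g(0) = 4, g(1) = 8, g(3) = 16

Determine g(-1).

0

Write g(k) = ak² + bk + c; the 3 given values yield a linear system in the 3 coefficients.
Solving, the leading coefficient vanishes, and g(k) = 4k + 4.
Then g(-1) = 0.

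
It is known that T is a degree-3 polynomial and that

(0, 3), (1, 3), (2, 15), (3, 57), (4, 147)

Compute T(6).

543

First differences: 0, 12, 42, 90. Second differences: 12, 30, 48. Third differences: 18, 18.
Level-3 differences are constant, so T has degree 3.
Fitting a degree-3 polynomial gives T(t) = 3t³ - 3t² + 3.
Then T(6) = 543.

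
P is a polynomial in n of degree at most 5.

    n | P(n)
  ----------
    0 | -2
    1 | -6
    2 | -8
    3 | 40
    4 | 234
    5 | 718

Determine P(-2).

First differences: -4, -2, 48, 194, 484. Second differences: 2, 50, 146, 290. Third differences: 48, 96, 144. Fourth differences: 48, 48.
Level-4 differences are constant, so P has degree 4.
Fitting a degree-4 polynomial gives P(n) = 2n^4 - 4n³ - n² - n - 2.
Then P(-2) = 60.

60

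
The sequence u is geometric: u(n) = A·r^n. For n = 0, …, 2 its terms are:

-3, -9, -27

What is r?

3

Consecutive ratio: -9/(-3) = 3, and -27/(-9) = 3, so r = 3.
Then A·3^0 = -3 gives A = -3, and u(n) = -3·3^n.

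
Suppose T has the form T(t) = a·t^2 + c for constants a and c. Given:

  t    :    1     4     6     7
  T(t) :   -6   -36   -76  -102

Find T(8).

-132

From T(1) = -6 and T(4) = -36: 1a + c = -6 and 16a + c = -36.
Subtracting: 15a = -30, so a = -2; then c = -6 − (-2)·1 = -4.
So T(t) = -2t² − 4, and T(8) = -132.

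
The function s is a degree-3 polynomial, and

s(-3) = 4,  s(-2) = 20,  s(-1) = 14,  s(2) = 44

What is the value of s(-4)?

Write s(t) = at³ + bt² + ct + d; the 4 given values yield a linear system in the 4 coefficients.
Solving, s(t) = 3t³ + 7t² - 6t + 4.
Then s(-4) = -52.

-52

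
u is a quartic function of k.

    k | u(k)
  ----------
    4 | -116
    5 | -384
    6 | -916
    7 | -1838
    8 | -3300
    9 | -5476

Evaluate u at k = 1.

First differences: -268, -532, -922, -1462, -2176. Second differences: -264, -390, -540, -714. Third differences: -126, -150, -174. Fourth differences: -24, -24.
Level-4 differences are constant, so u has degree 4.
Fitting a degree-4 polynomial gives u(k) = -k^4 + k³ + 4k² + 4k - 4.
Then u(1) = 4.

4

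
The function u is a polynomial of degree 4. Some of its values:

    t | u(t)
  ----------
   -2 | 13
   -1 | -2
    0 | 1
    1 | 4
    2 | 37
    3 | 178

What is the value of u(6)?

First differences: -15, 3, 3, 33, 141. Second differences: 18, 0, 30, 108. Third differences: -18, 30, 78. Fourth differences: 48, 48.
Level-4 differences are constant, so u has degree 4.
Fitting a degree-4 polynomial gives u(t) = 2t^4 + t³ - 2t² + 2t + 1.
Then u(6) = 2749.

2749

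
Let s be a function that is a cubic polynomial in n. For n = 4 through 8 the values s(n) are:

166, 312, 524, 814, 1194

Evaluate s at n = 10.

First differences: 146, 212, 290, 380. Second differences: 66, 78, 90. Third differences: 12, 12.
Level-3 differences are constant, so s has degree 3.
Fitting a degree-3 polynomial gives s(n) = 2n³ + 3n² - 3n + 2.
Then s(10) = 2272.

2272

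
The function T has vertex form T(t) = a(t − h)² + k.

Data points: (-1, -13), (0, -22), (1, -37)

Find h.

First differences -9, -15; second difference -6 = 2a, so a = -3.
Expanding, the t-coefficient is −2ah = 6h; matching it to the data gives h = -2, and then k = -10.
So T(t) = -3(t + 2)² − 10.
Hence h = -2.

-2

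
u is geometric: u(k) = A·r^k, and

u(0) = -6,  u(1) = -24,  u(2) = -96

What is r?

4

Consecutive ratio: -24/(-6) = 4, and -96/(-24) = 4, so r = 4.
Then A·4^0 = -6 gives A = -6, and u(k) = -6·4^k.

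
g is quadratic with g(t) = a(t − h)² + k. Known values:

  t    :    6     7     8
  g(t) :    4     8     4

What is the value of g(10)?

-28

First differences 4, -4; second difference -8 = 2a, so a = -4.
Expanding, the t-coefficient is −2ah = 8h; matching it to the data gives h = 7, and then k = 8.
So g(t) = -4(t − 7)² + 8.
g(10) = -4·3² + 8 = -28.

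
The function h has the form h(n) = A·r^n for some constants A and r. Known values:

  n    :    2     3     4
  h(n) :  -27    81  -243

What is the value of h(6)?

-2187

Consecutive ratio: 81/(-27) = -3, and -243/81 = -3, so r = -3.
Then A·(-3)^2 = -27 gives A = -3, and h(n) = -3·(-3)^n.
h(6) = -3·(-3)^6 = -2187.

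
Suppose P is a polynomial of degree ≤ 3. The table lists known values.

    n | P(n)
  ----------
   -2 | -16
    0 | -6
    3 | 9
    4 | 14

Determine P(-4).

Write P(n) = an³ + bn² + cn + d; the 4 given values yield a linear system in the 4 coefficients.
Solving, the top 2 coefficients vanish, and P(n) = 5n - 6.
Then P(-4) = -26.

-26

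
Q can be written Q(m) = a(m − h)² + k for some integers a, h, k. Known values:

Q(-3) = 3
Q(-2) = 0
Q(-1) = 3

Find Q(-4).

First differences -3, 3; second difference 6 = 2a, so a = 3.
Expanding, the m-coefficient is −2ah = -6h; matching it to the data gives h = -2, and then k = 0.
So Q(m) = 3(m + 2)² + 0.
Q(-4) = 3·(-2)² + 0 = 12.

12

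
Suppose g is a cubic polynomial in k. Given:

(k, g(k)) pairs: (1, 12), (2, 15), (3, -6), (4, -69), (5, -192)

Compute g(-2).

Write g(k) = ak³ + bk² + ck + d; the 5 given values yield a linear system in the 4 coefficients.
Solving, g(k) = -3k³ + 6k² + 6k + 3.
Then g(-2) = 39.

39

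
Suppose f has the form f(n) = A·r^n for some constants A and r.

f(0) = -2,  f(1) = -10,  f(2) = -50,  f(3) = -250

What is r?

Consecutive ratio: -10/(-2) = 5, and -50/(-10) = 5, so r = 5.
Then A·5^0 = -2 gives A = -2, and f(n) = -2·5^n.

5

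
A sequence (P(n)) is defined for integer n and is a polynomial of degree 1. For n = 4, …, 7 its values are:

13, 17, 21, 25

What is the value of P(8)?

First differences: 4, 4, 4.
Level-1 differences are constant, so P has degree 1.
Extending the table by one column gives the next first difference 4, so P(8) = 25 + 4 = 29.

29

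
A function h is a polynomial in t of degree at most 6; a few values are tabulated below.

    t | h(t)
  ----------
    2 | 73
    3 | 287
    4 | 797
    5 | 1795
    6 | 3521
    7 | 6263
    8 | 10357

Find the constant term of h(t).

First differences: 214, 510, 998, 1726, 2742, 4094. Second differences: 296, 488, 728, 1016, 1352. Third differences: 192, 240, 288, 336. Fourth differences: 48, 48, 48.
Level-4 differences are constant, so h has degree 4.
Fitting a degree-4 polynomial gives h(t) = 2t^4 + 4t³ + 2t² - 2t + 5.
The constant term is h(0) = 5.

5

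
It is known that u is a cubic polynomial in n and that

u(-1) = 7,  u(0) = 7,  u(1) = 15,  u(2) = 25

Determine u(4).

27

Write u(n) = an³ + bn² + cn + d; the 4 given values yield a linear system in the 4 coefficients.
Solving, u(n) = -n³ + 4n² + 5n + 7.
Then u(4) = 27.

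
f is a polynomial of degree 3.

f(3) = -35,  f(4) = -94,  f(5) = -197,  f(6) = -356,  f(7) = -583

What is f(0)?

-2

First differences: -59, -103, -159, -227. Second differences: -44, -56, -68. Third differences: -12, -12.
Level-3 differences are constant, so f has degree 3.
Fitting a degree-3 polynomial gives f(n) = -2n³ + 2n² + n - 2.
The constant term is f(0) = -2.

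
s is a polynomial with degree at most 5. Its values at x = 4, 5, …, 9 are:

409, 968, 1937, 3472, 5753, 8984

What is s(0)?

First differences: 559, 969, 1535, 2281, 3231. Second differences: 410, 566, 746, 950. Third differences: 156, 180, 204. Fourth differences: 24, 24.
Level-4 differences are constant, so s has degree 4.
Fitting a degree-4 polynomial gives s(x) = x^4 + 4x³ - 6x² - 7.
The constant term is s(0) = -7.

-7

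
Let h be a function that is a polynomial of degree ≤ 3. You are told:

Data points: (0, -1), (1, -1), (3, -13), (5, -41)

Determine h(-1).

Write h(t) = at³ + bt² + ct + d; the 4 given values yield a linear system in the 4 coefficients.
Solving, the leading coefficient vanishes, and h(t) = -2t² + 2t - 1.
Then h(-1) = -5.

-5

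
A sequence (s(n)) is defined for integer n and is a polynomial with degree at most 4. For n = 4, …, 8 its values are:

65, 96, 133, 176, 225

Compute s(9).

First differences: 31, 37, 43, 49. Second differences: 6, 6, 6.
Level-2 differences are constant, so s has degree 2.
Fitting a degree-2 polynomial gives s(n) = 3n² + 4n + 1.
Then s(9) = 280.

280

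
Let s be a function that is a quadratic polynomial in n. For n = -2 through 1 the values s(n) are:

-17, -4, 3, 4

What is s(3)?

-12

First differences: 13, 7, 1. Second differences: -6, -6.
Level-2 differences are constant, so s has degree 2.
Fitting a degree-2 polynomial gives s(n) = -3n² + 4n + 3.
Then s(3) = -12.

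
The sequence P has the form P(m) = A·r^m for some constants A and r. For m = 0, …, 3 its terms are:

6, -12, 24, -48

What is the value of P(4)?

96

Consecutive ratio: -12/6 = -2, and 24/(-12) = -2, so r = -2.
Then A·(-2)^0 = 6 gives A = 6, and P(m) = 6·(-2)^m.
P(4) = 6·(-2)^4 = 96.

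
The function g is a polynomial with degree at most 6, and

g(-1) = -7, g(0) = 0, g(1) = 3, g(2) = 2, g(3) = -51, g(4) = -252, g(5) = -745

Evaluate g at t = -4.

-772

First differences: 7, 3, -1, -53, -201, -493. Second differences: -4, -4, -52, -148, -292. Third differences: 0, -48, -96, -144. Fourth differences: -48, -48, -48.
Level-4 differences are constant, so g has degree 4.
Fitting a degree-4 polynomial gives g(t) = -2t^4 + 4t³ + t.
Then g(-4) = -772.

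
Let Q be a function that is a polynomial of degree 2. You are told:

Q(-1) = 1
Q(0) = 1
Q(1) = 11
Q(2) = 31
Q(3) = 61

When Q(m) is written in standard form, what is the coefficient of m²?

5

First differences: 0, 10, 20, 30. Second differences: 10, 10, 10.
Level-2 differences are constant, so Q has degree 2.
Fitting a degree-2 polynomial gives Q(m) = 5m² + 5m + 1.
The coefficient of m² is 5.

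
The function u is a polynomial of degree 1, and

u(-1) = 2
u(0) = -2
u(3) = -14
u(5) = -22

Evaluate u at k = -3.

Write u(k) = ak + b; the 4 given values yield a linear system in the 2 coefficients.
Solving, u(k) = -4k - 2.
Then u(-3) = 10.

10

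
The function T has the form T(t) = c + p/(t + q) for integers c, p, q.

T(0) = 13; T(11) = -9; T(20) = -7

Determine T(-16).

-3

(T(t) − c)(t + q) = p for each data point; the three points give a linear system in c and q, then p follows.
Solving: c = -5, q = -2, p = -36, so T(t) = -5 − 36/(t − 2).
Then T(-16) = -5 − 36/(-18) = -3.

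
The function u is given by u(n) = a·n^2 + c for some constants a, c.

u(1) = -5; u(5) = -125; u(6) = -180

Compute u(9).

-405

From u(1) = -5 and u(5) = -125: 1a + c = -5 and 25a + c = -125.
Subtracting: 24a = -120, so a = -5; then c = -5 − (-5)·1 = 0.
So u(n) = -5n² + 0, and u(9) = -405.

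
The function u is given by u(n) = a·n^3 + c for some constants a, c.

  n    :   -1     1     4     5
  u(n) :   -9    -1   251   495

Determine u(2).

27

From u(-1) = -9 and u(1) = -1: -1a + c = -9 and 1a + c = -1.
Subtracting: 2a = 8, so a = 4; then c = -9 − 4·(-1) = -5.
So u(n) = 4n³ − 5, and u(2) = 27.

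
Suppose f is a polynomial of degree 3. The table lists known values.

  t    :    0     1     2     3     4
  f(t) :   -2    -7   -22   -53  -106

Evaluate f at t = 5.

Write f(t) = at³ + bt² + ct + d; the 5 given values yield a linear system in the 4 coefficients.
Solving, f(t) = -t³ - 2t² - 2t - 2.
Then f(5) = -187.

-187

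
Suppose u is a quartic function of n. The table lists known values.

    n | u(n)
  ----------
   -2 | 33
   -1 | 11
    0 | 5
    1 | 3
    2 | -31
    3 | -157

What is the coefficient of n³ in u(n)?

Write u(n) = an^4 + bn³ + cn² + dn + e; the 6 given values yield a linear system in the 5 coefficients.
Solving, u(n) = -n^4 - 4n³ + 3n² + 5.
The coefficient of n³ is -4.

-4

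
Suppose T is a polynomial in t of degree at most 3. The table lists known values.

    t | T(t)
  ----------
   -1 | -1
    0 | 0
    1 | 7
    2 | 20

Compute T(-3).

First differences: 1, 7, 13. Second differences: 6, 6.
Level-2 differences are constant, so T has degree 2.
Fitting a degree-2 polynomial gives T(t) = 3t² + 4t.
Then T(-3) = 15.

15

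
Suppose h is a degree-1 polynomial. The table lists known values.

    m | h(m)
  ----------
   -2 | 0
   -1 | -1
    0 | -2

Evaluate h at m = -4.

2

Write h(m) = am + b; the 3 given values yield a linear system in the 2 coefficients.
Solving, h(m) = -m - 2.
Then h(-4) = 2.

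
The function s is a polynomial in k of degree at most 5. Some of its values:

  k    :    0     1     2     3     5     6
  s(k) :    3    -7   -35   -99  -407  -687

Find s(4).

-217

Write s(k) = ak^5 + bk^4 + ck³ + dk² + ek + p; the 6 given values yield a linear system in the 6 coefficients.
Solving, the top 2 coefficients vanish, and s(k) = -3k³ - 7k + 3.
Then s(4) = -217.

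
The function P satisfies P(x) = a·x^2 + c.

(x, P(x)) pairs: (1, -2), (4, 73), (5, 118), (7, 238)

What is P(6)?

173

From P(1) = -2 and P(4) = 73: 1a + c = -2 and 16a + c = 73.
Subtracting: 15a = 75, so a = 5; then c = -2 − 5·1 = -7.
So P(x) = 5x² − 7, and P(6) = 173.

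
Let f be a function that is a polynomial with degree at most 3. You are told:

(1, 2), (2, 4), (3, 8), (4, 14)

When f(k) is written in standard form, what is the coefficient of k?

First differences: 2, 4, 6. Second differences: 2, 2.
Level-2 differences are constant, so f has degree 2.
Fitting a degree-2 polynomial gives f(k) = k² - k + 2.
The coefficient of k is -1.

-1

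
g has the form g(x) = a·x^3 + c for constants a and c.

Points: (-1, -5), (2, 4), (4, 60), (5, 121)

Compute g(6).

From g(-1) = -5 and g(2) = 4: -1a + c = -5 and 8a + c = 4.
Subtracting: 9a = 9, so a = 1; then c = -5 − 1·(-1) = -4.
So g(x) = 1x³ − 4, and g(6) = 212.

212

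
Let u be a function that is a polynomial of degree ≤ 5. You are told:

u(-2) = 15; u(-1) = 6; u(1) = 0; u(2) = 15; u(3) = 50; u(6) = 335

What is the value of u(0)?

Write u(t) = at^5 + bt^4 + ct³ + dt² + et + p; the 6 given values yield a linear system in the 6 coefficients.
Solving, the top 2 coefficients vanish, and u(t) = t³ + 4t² - 4t - 1.
Then u(0) = -1.

-1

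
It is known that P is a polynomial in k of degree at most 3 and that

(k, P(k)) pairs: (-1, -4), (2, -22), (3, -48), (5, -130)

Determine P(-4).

Write P(k) = ak³ + bk² + ck + d; the 4 given values yield a linear system in the 4 coefficients.
Solving, the leading coefficient vanishes, and P(k) = -5k² - k.
Then P(-4) = -76.

-76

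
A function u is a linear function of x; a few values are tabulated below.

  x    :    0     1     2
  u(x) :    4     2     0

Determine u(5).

-6

Write u(x) = ax + b; the 3 given values yield a linear system in the 2 coefficients.
Solving, u(x) = -2x + 4.
Then u(5) = -6.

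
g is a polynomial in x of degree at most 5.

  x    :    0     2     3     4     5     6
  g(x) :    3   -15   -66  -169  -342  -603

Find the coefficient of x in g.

Write g(x) = ax^5 + bx^4 + cx³ + dx² + ex + p; the 6 given values yield a linear system in the 6 coefficients.
Solving, the top 2 coefficients vanish, and g(x) = -3x³ + x² + x + 3.
The coefficient of x is 1.

1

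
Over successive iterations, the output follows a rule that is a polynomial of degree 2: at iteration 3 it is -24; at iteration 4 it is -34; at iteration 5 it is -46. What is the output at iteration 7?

-76

Write the value at t as u(t).
Write u(t) = at² + bt + c; the 3 given values yield a linear system in the 3 coefficients.
Solving, u(t) = -t² - 3t - 6.
Then u(7) = -76.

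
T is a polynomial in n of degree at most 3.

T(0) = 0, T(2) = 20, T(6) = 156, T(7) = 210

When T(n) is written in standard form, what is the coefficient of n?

Write T(n) = an³ + bn² + cn + d; the 4 given values yield a linear system in the 4 coefficients.
Solving, the leading coefficient vanishes, and T(n) = 4n² + 2n.
The coefficient of n is 2.

2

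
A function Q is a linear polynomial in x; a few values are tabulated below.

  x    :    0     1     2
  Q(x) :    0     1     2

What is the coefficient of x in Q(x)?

1

Write Q(x) = ax + b; the 3 given values yield a linear system in the 2 coefficients.
Solving, Q(x) = x.
The coefficient of x is 1.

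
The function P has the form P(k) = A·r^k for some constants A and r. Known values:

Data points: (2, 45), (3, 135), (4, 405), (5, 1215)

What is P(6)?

3645

Consecutive ratio: 135/45 = 3, and 405/135 = 3, so r = 3.
Then A·3^2 = 45 gives A = 5, and P(k) = 5·3^k.
P(6) = 5·3^6 = 3645.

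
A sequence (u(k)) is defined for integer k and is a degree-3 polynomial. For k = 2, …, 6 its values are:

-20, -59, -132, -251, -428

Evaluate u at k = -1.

13

First differences: -39, -73, -119, -177. Second differences: -34, -46, -58. Third differences: -12, -12.
Level-3 differences are constant, so u has degree 3.
Fitting a degree-3 polynomial gives u(k) = -2k³ + k² - 6k + 4.
Then u(-1) = 13.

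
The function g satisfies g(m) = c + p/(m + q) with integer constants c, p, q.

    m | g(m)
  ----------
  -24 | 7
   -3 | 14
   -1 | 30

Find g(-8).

9

(g(m) − c)(m + q) = p for each data point; the three points give a linear system in c and q, then p follows.
Solving: c = 6, q = 0, p = -24, so g(m) = 6 − 24/(m + 0).
Then g(-8) = 6 − 24/(-8) = 9.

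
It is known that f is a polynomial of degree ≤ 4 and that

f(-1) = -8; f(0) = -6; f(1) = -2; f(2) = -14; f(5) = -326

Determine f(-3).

66

Write f(x) = ax^4 + bx³ + cx² + dx + e; the 5 given values yield a linear system in the 5 coefficients.
Solving, the leading coefficient vanishes, and f(x) = -3x³ + x² + 6x - 6.
Then f(-3) = 66.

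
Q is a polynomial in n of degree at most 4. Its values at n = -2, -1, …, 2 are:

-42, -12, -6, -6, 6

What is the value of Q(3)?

48

First differences: 30, 6, 0, 12. Second differences: -24, -6, 12. Third differences: 18, 18.
Level-3 differences are constant, so Q has degree 3.
Extending the table by one column gives the next first difference 42, so Q(3) = 6 + 42 = 48.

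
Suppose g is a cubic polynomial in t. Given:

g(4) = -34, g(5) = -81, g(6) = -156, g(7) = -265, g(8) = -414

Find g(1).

-1

First differences: -47, -75, -109, -149. Second differences: -28, -34, -40. Third differences: -6, -6.
Level-3 differences are constant, so g has degree 3.
Fitting a degree-3 polynomial gives g(t) = -t³ + t² + 5t - 6.
Then g(1) = -1.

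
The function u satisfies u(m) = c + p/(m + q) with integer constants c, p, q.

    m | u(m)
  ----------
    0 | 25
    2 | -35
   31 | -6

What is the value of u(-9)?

(u(m) − c)(m + q) = p for each data point; the three points give a linear system in c and q, then p follows.
Solving: c = -5, q = -1, p = -30, so u(m) = -5 − 30/(m − 1).
Then u(-9) = -5 − 30/(-10) = -2.

-2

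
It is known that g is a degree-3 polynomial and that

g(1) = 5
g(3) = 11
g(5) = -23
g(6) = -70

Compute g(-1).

7

Write g(k) = ak³ + bk² + ck + d; the 4 given values yield a linear system in the 4 coefficients.
Solving, g(k) = -k³ + 4k² + 2.
Then g(-1) = 7.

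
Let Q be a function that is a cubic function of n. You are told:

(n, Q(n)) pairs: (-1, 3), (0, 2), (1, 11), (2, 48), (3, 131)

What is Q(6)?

First differences: -1, 9, 37, 83. Second differences: 10, 28, 46. Third differences: 18, 18.
Level-3 differences are constant, so Q has degree 3.
Fitting a degree-3 polynomial gives Q(n) = 3n³ + 5n² + n + 2.
Then Q(6) = 836.

836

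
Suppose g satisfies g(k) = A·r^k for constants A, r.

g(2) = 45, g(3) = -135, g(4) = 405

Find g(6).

Consecutive ratio: -135/45 = -3, and 405/(-135) = -3, so r = -3.
Then A·(-3)^2 = 45 gives A = 5, and g(k) = 5·(-3)^k.
g(6) = 5·(-3)^6 = 3645.

3645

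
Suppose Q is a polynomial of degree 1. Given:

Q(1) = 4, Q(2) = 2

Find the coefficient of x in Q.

Write Q(x) = ax + b; the 2 given values yield a linear system in the 2 coefficients.
Solving, Q(x) = -2x + 6.
The coefficient of x is -2.

-2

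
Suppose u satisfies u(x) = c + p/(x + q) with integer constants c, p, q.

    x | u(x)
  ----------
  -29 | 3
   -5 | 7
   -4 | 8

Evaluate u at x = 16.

0

(u(x) − c)(x + q) = p for each data point; the three points give a linear system in c and q, then p follows.
Solving: c = 2, q = -1, p = -30, so u(x) = 2 − 30/(x − 1).
Then u(16) = 2 − 30/15 = 0.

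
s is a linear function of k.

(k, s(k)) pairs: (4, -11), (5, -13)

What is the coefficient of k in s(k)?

-2

Write s(k) = ak + b; the 2 given values yield a linear system in the 2 coefficients.
Solving, s(k) = -2k - 3.
The coefficient of k is -2.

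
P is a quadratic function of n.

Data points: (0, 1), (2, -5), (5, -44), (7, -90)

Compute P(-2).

Write P(n) = an² + bn + c; the 4 given values yield a linear system in the 3 coefficients.
Solving, P(n) = -2n² + n + 1.
Then P(-2) = -9.

-9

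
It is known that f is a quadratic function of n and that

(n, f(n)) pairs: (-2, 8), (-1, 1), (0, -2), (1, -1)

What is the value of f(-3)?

19

First differences: -7, -3, 1. Second differences: 4, 4.
Level-2 differences are constant, so f has degree 2.
Fitting a degree-2 polynomial gives f(n) = 2n² - n - 2.
Then f(-3) = 19.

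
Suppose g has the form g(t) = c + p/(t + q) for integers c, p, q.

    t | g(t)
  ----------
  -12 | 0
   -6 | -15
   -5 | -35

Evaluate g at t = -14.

1

(g(t) − c)(t + q) = p for each data point; the three points give a linear system in c and q, then p follows.
Solving: c = 5, q = 4, p = 40, so g(t) = 5 + 40/(t + 4).
Then g(-14) = 5 + 40/(-10) = 1.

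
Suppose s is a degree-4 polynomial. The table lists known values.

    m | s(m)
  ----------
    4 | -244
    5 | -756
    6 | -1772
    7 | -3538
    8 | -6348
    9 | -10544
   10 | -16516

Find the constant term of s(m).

First differences: -512, -1016, -1766, -2810, -4196, -5972. Second differences: -504, -750, -1044, -1386, -1776. Third differences: -246, -294, -342, -390. Fourth differences: -48, -48, -48.
Level-4 differences are constant, so s has degree 4.
Fitting a degree-4 polynomial gives s(m) = -2m^4 + 3m³ + 5m² - 2m + 4.
The constant term is s(0) = 4.

4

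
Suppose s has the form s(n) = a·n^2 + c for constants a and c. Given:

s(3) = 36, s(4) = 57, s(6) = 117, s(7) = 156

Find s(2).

21

From s(3) = 36 and s(4) = 57: 9a + c = 36 and 16a + c = 57.
Subtracting: 7a = 21, so a = 3; then c = 36 − 3·9 = 9.
So s(n) = 3n² + 9, and s(2) = 21.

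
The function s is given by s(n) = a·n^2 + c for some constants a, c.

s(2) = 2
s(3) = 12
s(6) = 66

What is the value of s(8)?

122

From s(2) = 2 and s(3) = 12: 4a + c = 2 and 9a + c = 12.
Subtracting: 5a = 10, so a = 2; then c = 2 − 2·4 = -6.
So s(n) = 2n² − 6, and s(8) = 122.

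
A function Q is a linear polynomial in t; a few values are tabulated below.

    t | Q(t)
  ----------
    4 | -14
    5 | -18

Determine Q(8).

Write Q(t) = at + b; the 2 given values yield a linear system in the 2 coefficients.
Solving, Q(t) = -4t + 2.
Then Q(8) = -30.

-30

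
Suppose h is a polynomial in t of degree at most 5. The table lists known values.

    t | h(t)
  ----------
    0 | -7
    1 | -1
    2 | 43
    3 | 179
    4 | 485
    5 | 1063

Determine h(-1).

-5

Write h(t) = at^5 + bt^4 + ct³ + dt² + et + p; the 6 given values yield a linear system in the 6 coefficients.
Solving, the leading coefficient vanishes, and h(t) = t^4 + 3t³ + 3t² - t - 7.
Then h(-1) = -5.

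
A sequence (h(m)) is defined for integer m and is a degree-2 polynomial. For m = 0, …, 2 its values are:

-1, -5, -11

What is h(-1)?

1

Write h(m) = am² + bm + c; the 3 given values yield a linear system in the 3 coefficients.
Solving, h(m) = -m² - 3m - 1.
Then h(-1) = 1.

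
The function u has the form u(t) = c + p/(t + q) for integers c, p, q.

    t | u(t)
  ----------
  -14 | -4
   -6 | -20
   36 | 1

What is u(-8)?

-10

(u(t) − c)(t + q) = p for each data point; the three points give a linear system in c and q, then p follows.
Solving: c = 0, q = 4, p = 40, so u(t) = 40/(t + 4).
Then u(-8) = 0 + 40/(-4) = -10.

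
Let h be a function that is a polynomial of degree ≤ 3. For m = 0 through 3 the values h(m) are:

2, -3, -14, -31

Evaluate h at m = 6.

Write h(m) = am³ + bm² + cm + d; the 4 given values yield a linear system in the 4 coefficients.
Solving, the leading coefficient vanishes, and h(m) = -3m² - 2m + 2.
Then h(6) = -118.

-118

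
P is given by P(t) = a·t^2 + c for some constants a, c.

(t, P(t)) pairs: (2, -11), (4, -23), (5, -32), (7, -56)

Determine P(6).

-43

From P(2) = -11 and P(4) = -23: 4a + c = -11 and 16a + c = -23.
Subtracting: 12a = -12, so a = -1; then c = -11 − (-1)·4 = -7.
So P(t) = -1t² − 7, and P(6) = -43.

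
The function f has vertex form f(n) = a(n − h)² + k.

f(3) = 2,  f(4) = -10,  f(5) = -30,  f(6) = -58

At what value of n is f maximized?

2

First differences -12, -20, -28; second difference -8 = 2a, so a = -4.
Expanding, the n-coefficient is −2ah = 8h; matching it to the data gives h = 2, and then k = 6.
So f(n) = -4(n − 2)² + 6.
Hence h = 2.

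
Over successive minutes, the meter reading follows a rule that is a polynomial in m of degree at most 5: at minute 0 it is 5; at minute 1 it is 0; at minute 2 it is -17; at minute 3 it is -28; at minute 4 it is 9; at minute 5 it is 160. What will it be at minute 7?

1188

Write the value at m as P(m).
Write P(m) = am^5 + bm^4 + cm³ + dm² + em + p; the 6 given values yield a linear system in the 6 coefficients.
Solving, the leading coefficient vanishes, and P(m) = m^4 - 3m³ - 4m² + m + 5.
Then P(7) = 1188.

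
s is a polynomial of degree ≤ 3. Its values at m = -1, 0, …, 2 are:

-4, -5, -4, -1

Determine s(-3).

4

Write s(m) = am³ + bm² + cm + d; the 4 given values yield a linear system in the 4 coefficients.
Solving, the leading coefficient vanishes, and s(m) = m² - 5.
Then s(-3) = 4.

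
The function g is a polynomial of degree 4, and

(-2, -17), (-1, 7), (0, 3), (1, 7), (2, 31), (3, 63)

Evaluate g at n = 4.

First differences: 24, -4, 4, 24, 32. Second differences: -28, 8, 20, 8. Third differences: 36, 12, -12. Fourth differences: -24, -24.
Level-4 differences are constant, so g has degree 4.
Fitting a degree-4 polynomial gives g(n) = -n^4 + 4n³ + 5n² - 4n + 3.
Then g(4) = 67.

67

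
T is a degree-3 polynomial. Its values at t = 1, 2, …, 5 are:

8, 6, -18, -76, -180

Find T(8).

Write T(t) = at³ + bt² + ct + d; the 5 given values yield a linear system in the 4 coefficients.
Solving, T(t) = -2t³ + t² + 9t.
Then T(8) = -888.

-888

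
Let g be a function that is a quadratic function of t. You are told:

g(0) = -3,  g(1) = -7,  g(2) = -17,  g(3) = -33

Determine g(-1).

-5

Write g(t) = at² + bt + c; the 4 given values yield a linear system in the 3 coefficients.
Solving, g(t) = -3t² - t - 3.
Then g(-1) = -5.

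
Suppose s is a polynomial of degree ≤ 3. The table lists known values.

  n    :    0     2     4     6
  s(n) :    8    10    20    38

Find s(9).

Write s(n) = an³ + bn² + cn + d; the 4 given values yield a linear system in the 4 coefficients.
Solving, the leading coefficient vanishes, and s(n) = n² - n + 8.
Then s(9) = 80.

80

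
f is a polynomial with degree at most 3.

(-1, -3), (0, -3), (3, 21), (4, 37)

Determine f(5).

57

Write f(n) = an³ + bn² + cn + d; the 4 given values yield a linear system in the 4 coefficients.
Solving, the leading coefficient vanishes, and f(n) = 2n² + 2n - 3.
Then f(5) = 57.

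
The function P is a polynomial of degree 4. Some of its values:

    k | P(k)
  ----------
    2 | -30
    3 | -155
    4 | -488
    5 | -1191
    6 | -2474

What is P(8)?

Write P(k) = ak^4 + bk³ + ck² + dk + e; the 5 given values yield a linear system in the 5 coefficients.
Solving, P(k) = -2k^4 + k³ - 3k² + k + 4.
Then P(8) = -7860.

-7860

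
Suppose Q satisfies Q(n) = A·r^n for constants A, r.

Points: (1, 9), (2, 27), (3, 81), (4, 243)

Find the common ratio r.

Consecutive ratio: 27/9 = 3, and 81/27 = 3, so r = 3.
Then A·3^1 = 9 gives A = 3, and Q(n) = 3·3^n.

3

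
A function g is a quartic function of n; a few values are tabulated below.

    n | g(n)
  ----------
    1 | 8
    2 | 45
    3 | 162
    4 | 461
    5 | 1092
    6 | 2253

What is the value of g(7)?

4190

Write g(n) = an^4 + bn³ + cn² + dn + e; the 6 given values yield a linear system in the 5 coefficients.
Solving, g(n) = 2n^4 - 3n³ + 8n² + 4n - 3.
Then g(7) = 4190.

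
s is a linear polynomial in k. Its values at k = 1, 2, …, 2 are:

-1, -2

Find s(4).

Write s(k) = ak + b; the 2 given values yield a linear system in the 2 coefficients.
Solving, s(k) = -k.
Then s(4) = -4.

-4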